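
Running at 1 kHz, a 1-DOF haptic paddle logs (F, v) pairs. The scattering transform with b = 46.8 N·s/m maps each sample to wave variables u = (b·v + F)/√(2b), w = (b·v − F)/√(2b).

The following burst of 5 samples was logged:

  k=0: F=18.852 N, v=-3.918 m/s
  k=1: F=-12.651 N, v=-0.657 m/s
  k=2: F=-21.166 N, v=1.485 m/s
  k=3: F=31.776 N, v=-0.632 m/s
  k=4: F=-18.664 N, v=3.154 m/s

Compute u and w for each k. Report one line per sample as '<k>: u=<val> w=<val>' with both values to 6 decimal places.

k=0: b·v=46.8×(-3.918)=-183.362400; √(2b)=9.674709; u=(-183.362400+18.852)/9.674709=-17.004170, w=(-183.362400−18.852)/9.674709=-20.901341
k=1: b·v=46.8×(-0.657)=-30.747600; √(2b)=9.674709; u=(-30.747600+(-12.651))/9.674709=-4.485778, w=(-30.747600−(-12.651))/9.674709=-1.870506
k=2: b·v=46.8×1.485=69.498000; √(2b)=9.674709; u=(69.498000+(-21.166))/9.674709=4.995706, w=(69.498000−(-21.166))/9.674709=9.371238
k=3: b·v=46.8×(-0.632)=-29.577600; √(2b)=9.674709; u=(-29.577600+31.776)/9.674709=0.227232, w=(-29.577600−31.776)/9.674709=-6.341648
k=4: b·v=46.8×3.154=147.607200; √(2b)=9.674709; u=(147.607200+(-18.664))/9.674709=13.327863, w=(147.607200−(-18.664))/9.674709=17.186170

0: u=-17.004170 w=-20.901341
1: u=-4.485778 w=-1.870506
2: u=4.995706 w=9.371238
3: u=0.227232 w=-6.341648
4: u=13.327863 w=17.186170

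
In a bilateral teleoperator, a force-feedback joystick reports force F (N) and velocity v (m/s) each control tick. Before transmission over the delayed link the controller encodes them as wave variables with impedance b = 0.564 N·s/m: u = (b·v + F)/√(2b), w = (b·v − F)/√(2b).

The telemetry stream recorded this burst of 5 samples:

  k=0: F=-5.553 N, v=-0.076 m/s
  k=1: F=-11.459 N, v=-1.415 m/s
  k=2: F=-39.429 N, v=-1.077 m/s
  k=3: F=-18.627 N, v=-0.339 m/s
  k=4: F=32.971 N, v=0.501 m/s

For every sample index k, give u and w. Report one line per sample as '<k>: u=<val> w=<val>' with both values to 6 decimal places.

0: u=-5.268811 w=5.188093
1: u=-11.540690 w=10.037856
2: u=-37.696478 w=36.552625
3: u=-17.718357 w=17.358314
4: u=31.310042 w=-30.777943

k=0: b·v=0.564×(-0.076)=-0.042864; √(2b)=1.062073; u=(-0.042864+(-5.553))/1.062073=-5.268811, w=(-0.042864−(-5.553))/1.062073=5.188093
k=1: b·v=0.564×(-1.415)=-0.798060; √(2b)=1.062073; u=(-0.798060+(-11.459))/1.062073=-11.540690, w=(-0.798060−(-11.459))/1.062073=10.037856
k=2: b·v=0.564×(-1.077)=-0.607428; √(2b)=1.062073; u=(-0.607428+(-39.429))/1.062073=-37.696478, w=(-0.607428−(-39.429))/1.062073=36.552625
k=3: b·v=0.564×(-0.339)=-0.191196; √(2b)=1.062073; u=(-0.191196+(-18.627))/1.062073=-17.718357, w=(-0.191196−(-18.627))/1.062073=17.358314
k=4: b·v=0.564×0.501=0.282564; √(2b)=1.062073; u=(0.282564+32.971)/1.062073=31.310042, w=(0.282564−32.971)/1.062073=-30.777943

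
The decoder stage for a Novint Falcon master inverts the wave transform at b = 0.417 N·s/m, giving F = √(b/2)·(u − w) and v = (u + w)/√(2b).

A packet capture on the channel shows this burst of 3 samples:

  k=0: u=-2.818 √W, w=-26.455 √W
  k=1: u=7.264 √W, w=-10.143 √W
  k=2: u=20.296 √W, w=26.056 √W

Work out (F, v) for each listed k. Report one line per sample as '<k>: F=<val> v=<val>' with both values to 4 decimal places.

k=0: u−w=23.6370, u+w=-29.2730; √(b/2)=0.4566, √(2b)=0.9132; F=0.4566×23.637=10.7931, v=-29.2730/0.9132=-32.0541
k=1: u−w=17.4070, u+w=-2.8790; √(b/2)=0.4566, √(2b)=0.9132; F=0.4566×17.407=7.9483, v=-2.8790/0.9132=-3.1525
k=2: u−w=-5.7600, u+w=46.3520; √(b/2)=0.4566, √(2b)=0.9132; F=0.4566×(-5.76)=-2.6301, v=46.3520/0.9132=50.7558

0: F=10.7931 v=-32.0541
1: F=7.9483 v=-3.1525
2: F=-2.6301 v=50.7558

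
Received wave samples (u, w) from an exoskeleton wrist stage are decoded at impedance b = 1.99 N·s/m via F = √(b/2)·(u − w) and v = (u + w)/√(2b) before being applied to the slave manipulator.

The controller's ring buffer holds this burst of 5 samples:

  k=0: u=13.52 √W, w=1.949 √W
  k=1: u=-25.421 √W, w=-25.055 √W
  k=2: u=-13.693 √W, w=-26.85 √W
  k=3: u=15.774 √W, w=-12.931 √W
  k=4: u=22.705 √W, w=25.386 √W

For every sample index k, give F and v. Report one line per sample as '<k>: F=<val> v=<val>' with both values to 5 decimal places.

0: F=11.54204 v=7.75391
1: F=-0.36508 v=-25.30133
2: F=13.12407 v=-20.32237
3: F=28.63315 v=1.42507
4: F=-2.67429 v=24.10584

k=0: u−w=11.57100, u+w=15.46900; √(b/2)=0.99750, √(2b)=1.99499; F=0.99750×11.571=11.54204, v=15.46900/1.99499=7.75391
k=1: u−w=-0.36600, u+w=-50.47600; √(b/2)=0.99750, √(2b)=1.99499; F=0.99750×(-0.366)=-0.36508, v=-50.47600/1.99499=-25.30133
k=2: u−w=13.15700, u+w=-40.54300; √(b/2)=0.99750, √(2b)=1.99499; F=0.99750×13.157=13.12407, v=-40.54300/1.99499=-20.32237
k=3: u−w=28.70500, u+w=2.84300; √(b/2)=0.99750, √(2b)=1.99499; F=0.99750×28.705=28.63315, v=2.84300/1.99499=1.42507
k=4: u−w=-2.68100, u+w=48.09100; √(b/2)=0.99750, √(2b)=1.99499; F=0.99750×(-2.681)=-2.67429, v=48.09100/1.99499=24.10584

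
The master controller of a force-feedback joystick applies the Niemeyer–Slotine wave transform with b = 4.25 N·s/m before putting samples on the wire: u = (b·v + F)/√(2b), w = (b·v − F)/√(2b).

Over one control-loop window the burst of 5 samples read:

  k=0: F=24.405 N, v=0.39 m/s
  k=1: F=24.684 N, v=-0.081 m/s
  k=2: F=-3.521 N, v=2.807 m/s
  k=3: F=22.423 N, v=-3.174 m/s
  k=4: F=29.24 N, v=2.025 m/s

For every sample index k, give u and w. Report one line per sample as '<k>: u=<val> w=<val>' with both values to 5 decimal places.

0: u=8.93936 w=-7.80233
1: u=8.34847 w=-8.58462
2: u=2.88418 w=5.29956
3: u=3.06417 w=-12.31789
4: u=12.98116 w=-7.07732

k=0: b·v=4.25×0.39=1.65750; √(2b)=2.91548; u=(1.65750+24.405)/2.91548=8.93936, w=(1.65750−24.405)/2.91548=-7.80233
k=1: b·v=4.25×(-0.081)=-0.34425; √(2b)=2.91548; u=(-0.34425+24.684)/2.91548=8.34847, w=(-0.34425−24.684)/2.91548=-8.58462
k=2: b·v=4.25×2.807=11.92975; √(2b)=2.91548; u=(11.92975+(-3.521))/2.91548=2.88418, w=(11.92975−(-3.521))/2.91548=5.29956
k=3: b·v=4.25×(-3.174)=-13.48950; √(2b)=2.91548; u=(-13.48950+22.423)/2.91548=3.06417, w=(-13.48950−22.423)/2.91548=-12.31789
k=4: b·v=4.25×2.025=8.60625; √(2b)=2.91548; u=(8.60625+29.24)/2.91548=12.98116, w=(8.60625−29.24)/2.91548=-7.07732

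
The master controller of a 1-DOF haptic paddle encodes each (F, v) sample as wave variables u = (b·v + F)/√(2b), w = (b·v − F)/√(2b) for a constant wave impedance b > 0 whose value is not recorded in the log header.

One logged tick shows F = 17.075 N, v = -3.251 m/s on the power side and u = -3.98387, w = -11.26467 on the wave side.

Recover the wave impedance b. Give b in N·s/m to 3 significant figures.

b = 11 N·s/m

u + w = -15.2485;  u + w = √(2b)·v, so √(2b) = -15.2485/(-3.251) = 4.6904.
b = (√(2b))²/2 = 22.0000/2 = 11.0000.
(Check via u − w = 2F/√(2b): u − w = 7.2808, 2F/√(2b) = 7.2808.)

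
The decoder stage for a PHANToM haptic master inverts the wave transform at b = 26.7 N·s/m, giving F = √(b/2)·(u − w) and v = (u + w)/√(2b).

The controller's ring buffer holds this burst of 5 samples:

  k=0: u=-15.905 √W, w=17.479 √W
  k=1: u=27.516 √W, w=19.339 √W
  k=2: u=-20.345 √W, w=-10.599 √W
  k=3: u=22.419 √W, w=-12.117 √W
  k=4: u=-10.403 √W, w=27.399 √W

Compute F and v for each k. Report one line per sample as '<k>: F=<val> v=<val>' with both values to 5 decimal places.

k=0: u−w=-33.38400, u+w=1.57400; √(b/2)=3.65377, √(2b)=7.30753; F=3.65377×(-33.384)=-121.97730, v=1.57400/7.30753=0.21539
k=1: u−w=8.17700, u+w=46.85500; √(b/2)=3.65377, √(2b)=7.30753; F=3.65377×8.177=29.87684, v=46.85500/7.30753=6.41188
k=2: u−w=-9.74600, u+w=-30.94400; √(b/2)=3.65377, √(2b)=7.30753; F=3.65377×(-9.746)=-35.60960, v=-30.94400/7.30753=-4.23454
k=3: u−w=34.53600, u+w=10.30200; √(b/2)=3.65377, √(2b)=7.30753; F=3.65377×34.536=126.18643, v=10.30200/7.30753=1.40978
k=4: u−w=-37.80200, u+w=16.99600; √(b/2)=3.65377, √(2b)=7.30753; F=3.65377×(-37.802)=-138.11963, v=16.99600/7.30753=2.32582

0: F=-121.97730 v=0.21539
1: F=29.87684 v=6.41188
2: F=-35.60960 v=-4.23454
3: F=126.18643 v=1.40978
4: F=-138.11963 v=2.32582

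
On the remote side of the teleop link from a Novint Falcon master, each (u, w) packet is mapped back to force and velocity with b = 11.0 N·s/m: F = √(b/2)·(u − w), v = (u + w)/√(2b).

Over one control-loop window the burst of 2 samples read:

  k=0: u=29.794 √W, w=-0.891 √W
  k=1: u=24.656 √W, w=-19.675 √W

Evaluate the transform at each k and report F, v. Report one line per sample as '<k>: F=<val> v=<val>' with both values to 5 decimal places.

k=0: u−w=30.68500, u+w=28.90300; √(b/2)=2.34521, √(2b)=4.69042; F=2.34521×30.685=71.96270, v=28.90300/4.69042=6.16214
k=1: u−w=44.33100, u+w=4.98100; √(b/2)=2.34521, √(2b)=4.69042; F=2.34521×44.331=103.96541, v=4.98100/4.69042=1.06195

0: F=71.96270 v=6.16214
1: F=103.96541 v=1.06195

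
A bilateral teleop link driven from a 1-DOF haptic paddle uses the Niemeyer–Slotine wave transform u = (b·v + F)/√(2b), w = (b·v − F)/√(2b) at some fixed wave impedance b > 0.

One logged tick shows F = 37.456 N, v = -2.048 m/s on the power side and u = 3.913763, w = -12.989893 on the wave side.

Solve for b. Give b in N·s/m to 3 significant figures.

b = 9.82 N·s/m

u + w = -9.076130;  u + w = √(2b)·v, so √(2b) = -9.076130/(-2.048) = 4.431704.
b = (√(2b))²/2 = 19.640001/2 = 9.820001.
(Check via u − w = 2F/√(2b): u − w = 16.903656, 2F/√(2b) = 16.903656.)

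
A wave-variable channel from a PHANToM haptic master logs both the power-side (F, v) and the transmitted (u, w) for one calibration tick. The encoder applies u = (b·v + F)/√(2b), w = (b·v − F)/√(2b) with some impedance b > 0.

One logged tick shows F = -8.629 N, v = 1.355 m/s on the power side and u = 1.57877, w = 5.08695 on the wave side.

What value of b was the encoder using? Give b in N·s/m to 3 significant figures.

u + w = 6.66572;  u + w = √(2b)·v, so √(2b) = 6.66572/1.355 = 4.91935.
b = (√(2b))²/2 = 24.20001/2 = 12.10000.
(Check via u − w = 2F/√(2b): u − w = -3.50818, 2F/√(2b) = -3.50819.)

b = 12.1 N·s/m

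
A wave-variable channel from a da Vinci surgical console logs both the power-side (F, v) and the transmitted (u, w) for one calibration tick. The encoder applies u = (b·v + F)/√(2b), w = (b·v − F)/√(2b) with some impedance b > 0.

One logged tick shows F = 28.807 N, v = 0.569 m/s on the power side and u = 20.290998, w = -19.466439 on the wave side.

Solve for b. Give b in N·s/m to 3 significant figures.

b = 1.05 N·s/m

u + w = 0.824559;  u + w = √(2b)·v, so √(2b) = 0.824559/0.569 = 1.449137.
b = (√(2b))²/2 = 2.099998/2 = 1.049999.
(Check via u − w = 2F/√(2b): u − w = 39.757437, 2F/√(2b) = 39.757453.)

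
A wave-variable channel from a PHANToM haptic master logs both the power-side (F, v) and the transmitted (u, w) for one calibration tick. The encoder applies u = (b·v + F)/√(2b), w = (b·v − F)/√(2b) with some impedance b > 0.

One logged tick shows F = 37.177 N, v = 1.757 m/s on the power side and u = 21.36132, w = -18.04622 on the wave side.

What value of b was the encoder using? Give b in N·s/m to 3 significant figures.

b = 1.78 N·s/m

u + w = 3.3151;  u + w = √(2b)·v, so √(2b) = 3.3151/1.757 = 1.8868.
b = (√(2b))²/2 = 3.5600/2 = 1.7800.
(Check via u − w = 2F/√(2b): u − w = 39.4075, 2F/√(2b) = 39.4076.)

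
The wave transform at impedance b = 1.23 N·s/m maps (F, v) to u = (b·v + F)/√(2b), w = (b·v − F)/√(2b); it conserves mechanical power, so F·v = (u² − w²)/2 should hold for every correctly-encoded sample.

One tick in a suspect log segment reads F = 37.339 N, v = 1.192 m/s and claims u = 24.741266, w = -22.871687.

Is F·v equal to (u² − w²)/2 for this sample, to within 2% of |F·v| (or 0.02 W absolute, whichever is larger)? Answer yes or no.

F·v = 37.339×1.192 = 44.508088 W.
(u² − w²)/2 = (612.130243 − 523.114066)/2 = 44.508089 W.
|Δ| = 0.000001;  2% of max(1, |F·v|) = 0.890162.

yes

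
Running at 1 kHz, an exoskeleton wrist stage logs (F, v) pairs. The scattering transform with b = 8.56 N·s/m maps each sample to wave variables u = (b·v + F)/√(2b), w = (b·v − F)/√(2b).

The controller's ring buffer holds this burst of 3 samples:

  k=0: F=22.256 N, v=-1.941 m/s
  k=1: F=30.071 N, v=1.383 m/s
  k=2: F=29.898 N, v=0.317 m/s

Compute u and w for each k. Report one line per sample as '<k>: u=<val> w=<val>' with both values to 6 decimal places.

0: u=1.363350 w=-9.394494
1: u=10.128856 w=-4.406511
2: u=7.881687 w=-6.570057

k=0: b·v=8.56×(-1.941)=-16.614960; √(2b)=4.137632; u=(-16.614960+22.256)/4.137632=1.363350, w=(-16.614960−22.256)/4.137632=-9.394494
k=1: b·v=8.56×1.383=11.838480; √(2b)=4.137632; u=(11.838480+30.071)/4.137632=10.128856, w=(11.838480−30.071)/4.137632=-4.406511
k=2: b·v=8.56×0.317=2.713520; √(2b)=4.137632; u=(2.713520+29.898)/4.137632=7.881687, w=(2.713520−29.898)/4.137632=-6.570057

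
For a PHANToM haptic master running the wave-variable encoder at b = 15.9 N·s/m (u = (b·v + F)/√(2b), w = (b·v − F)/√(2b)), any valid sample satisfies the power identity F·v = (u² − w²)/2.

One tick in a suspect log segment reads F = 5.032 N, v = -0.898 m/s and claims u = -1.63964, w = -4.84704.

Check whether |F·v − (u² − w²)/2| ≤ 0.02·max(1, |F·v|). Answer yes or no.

no

F·v = 5.032×(-0.898) = -4.5187 W.
(u² − w²)/2 = (2.6884 − 23.4938)/2 = -10.4027 W.
|Δ| = 5.8840;  2% of max(1, |F·v|) = 0.0904.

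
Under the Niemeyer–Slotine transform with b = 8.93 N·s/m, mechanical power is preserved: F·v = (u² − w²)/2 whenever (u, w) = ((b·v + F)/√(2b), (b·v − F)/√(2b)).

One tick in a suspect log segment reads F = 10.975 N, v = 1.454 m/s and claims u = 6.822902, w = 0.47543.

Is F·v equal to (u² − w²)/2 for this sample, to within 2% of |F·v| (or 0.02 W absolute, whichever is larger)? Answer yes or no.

no

F·v = 10.975×1.454 = 15.957650 W.
(u² − w²)/2 = (46.551992 − 0.226034)/2 = 23.162979 W.
|Δ| = 7.205329;  2% of max(1, |F·v|) = 0.319153.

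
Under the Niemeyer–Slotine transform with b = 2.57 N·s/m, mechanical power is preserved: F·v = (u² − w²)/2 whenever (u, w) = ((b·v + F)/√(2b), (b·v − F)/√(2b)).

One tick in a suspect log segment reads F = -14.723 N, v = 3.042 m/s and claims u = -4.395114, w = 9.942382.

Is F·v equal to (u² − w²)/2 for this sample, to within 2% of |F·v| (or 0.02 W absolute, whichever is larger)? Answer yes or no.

F·v = (-14.723)×3.042 = -44.787366 W.
(u² − w²)/2 = (19.317027 − 98.850960)/2 = -39.766966 W.
|Δ| = 5.020400;  2% of max(1, |F·v|) = 0.895747.

no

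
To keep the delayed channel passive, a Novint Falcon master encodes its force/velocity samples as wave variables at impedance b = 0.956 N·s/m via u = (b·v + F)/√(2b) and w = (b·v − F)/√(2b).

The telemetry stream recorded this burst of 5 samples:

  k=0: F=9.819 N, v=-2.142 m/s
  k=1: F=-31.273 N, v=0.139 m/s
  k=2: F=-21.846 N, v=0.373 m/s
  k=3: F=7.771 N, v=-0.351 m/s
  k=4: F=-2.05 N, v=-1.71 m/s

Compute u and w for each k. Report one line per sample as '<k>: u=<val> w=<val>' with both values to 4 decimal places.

k=0: b·v=0.956×(-2.142)=-2.0478; √(2b)=1.3828; u=(-2.0478+9.819)/1.3828=5.6201, w=(-2.0478−9.819)/1.3828=-8.5820
k=1: b·v=0.956×0.139=0.1329; √(2b)=1.3828; u=(0.1329+(-31.273))/1.3828=-22.5204, w=(0.1329−(-31.273))/1.3828=22.7126
k=2: b·v=0.956×0.373=0.3566; √(2b)=1.3828; u=(0.3566+(-21.846))/1.3828=-15.5411, w=(0.3566−(-21.846))/1.3828=16.0568
k=3: b·v=0.956×(-0.351)=-0.3356; √(2b)=1.3828; u=(-0.3356+7.771)/1.3828=5.3773, w=(-0.3356−7.771)/1.3828=-5.8626
k=4: b·v=0.956×(-1.71)=-1.6348; √(2b)=1.3828; u=(-1.6348+(-2.05))/1.3828=-2.6648, w=(-1.6348−(-2.05))/1.3828=0.3003

0: u=5.6201 w=-8.5820
1: u=-22.5204 w=22.7126
2: u=-15.5411 w=16.0568
3: u=5.3773 w=-5.8626
4: u=-2.6648 w=0.3003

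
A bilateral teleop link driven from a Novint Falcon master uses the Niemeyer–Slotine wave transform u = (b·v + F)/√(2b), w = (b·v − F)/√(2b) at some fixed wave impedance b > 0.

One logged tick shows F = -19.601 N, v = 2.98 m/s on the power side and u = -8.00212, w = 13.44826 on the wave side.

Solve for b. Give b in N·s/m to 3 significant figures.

u + w = 5.44614;  u + w = √(2b)·v, so √(2b) = 5.44614/2.98 = 1.82756.
b = (√(2b))²/2 = 3.33999/2 = 1.66999.
(Check via u − w = 2F/√(2b): u − w = -21.45038, 2F/√(2b) = -21.45041.)

b = 1.67 N·s/m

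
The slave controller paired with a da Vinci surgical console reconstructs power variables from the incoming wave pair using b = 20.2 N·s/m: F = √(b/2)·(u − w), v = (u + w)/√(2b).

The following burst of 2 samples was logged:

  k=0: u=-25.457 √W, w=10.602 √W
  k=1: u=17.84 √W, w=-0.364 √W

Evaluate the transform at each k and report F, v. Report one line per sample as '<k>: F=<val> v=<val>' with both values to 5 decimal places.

k=0: u−w=-36.05900, u+w=-14.85500; √(b/2)=3.17805, √(2b)=6.35610; F=3.17805×(-36.059)=-114.59729, v=-14.85500/6.35610=-2.33713
k=1: u−w=18.20400, u+w=17.47600; √(b/2)=3.17805, √(2b)=6.35610; F=3.17805×18.204=57.85322, v=17.47600/6.35610=2.74948

0: F=-114.59729 v=-2.33713
1: F=57.85322 v=2.74948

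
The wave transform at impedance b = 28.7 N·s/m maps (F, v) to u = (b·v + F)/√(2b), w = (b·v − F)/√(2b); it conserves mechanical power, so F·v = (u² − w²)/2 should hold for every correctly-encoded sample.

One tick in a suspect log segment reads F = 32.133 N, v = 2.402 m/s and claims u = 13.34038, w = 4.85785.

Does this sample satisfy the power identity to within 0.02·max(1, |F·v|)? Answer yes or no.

yes

F·v = 32.133×2.402 = 77.1835 W.
(u² − w²)/2 = (177.9657 − 23.5987)/2 = 77.1835 W.
|Δ| = 0.0000;  2% of max(1, |F·v|) = 1.5437.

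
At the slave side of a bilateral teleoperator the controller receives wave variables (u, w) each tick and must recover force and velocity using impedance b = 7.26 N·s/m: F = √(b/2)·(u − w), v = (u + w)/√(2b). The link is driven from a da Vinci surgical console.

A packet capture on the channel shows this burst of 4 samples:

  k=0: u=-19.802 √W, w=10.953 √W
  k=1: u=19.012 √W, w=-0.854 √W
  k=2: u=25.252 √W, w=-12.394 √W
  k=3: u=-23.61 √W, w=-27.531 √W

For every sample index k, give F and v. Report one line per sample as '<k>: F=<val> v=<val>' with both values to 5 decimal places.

k=0: u−w=-30.75500, u+w=-8.84900; √(b/2)=1.90526, √(2b)=3.81051; F=1.90526×(-30.755)=-58.59614, v=-8.84900/3.81051=-2.32226
k=1: u−w=19.86600, u+w=18.15800; √(b/2)=1.90526, √(2b)=3.81051; F=1.90526×19.866=37.84981, v=18.15800/3.81051=4.76524
k=2: u−w=37.64600, u+w=12.85800; √(b/2)=1.90526, √(2b)=3.81051; F=1.90526×37.646=71.72526, v=12.85800/3.81051=3.37435
k=3: u−w=3.92100, u+w=-51.14100; √(b/2)=1.90526, √(2b)=3.81051; F=1.90526×3.921=7.47051, v=-51.14100/3.81051=-13.42103

0: F=-58.59614 v=-2.32226
1: F=37.84981 v=4.76524
2: F=71.72526 v=3.37435
3: F=7.47051 v=-13.42103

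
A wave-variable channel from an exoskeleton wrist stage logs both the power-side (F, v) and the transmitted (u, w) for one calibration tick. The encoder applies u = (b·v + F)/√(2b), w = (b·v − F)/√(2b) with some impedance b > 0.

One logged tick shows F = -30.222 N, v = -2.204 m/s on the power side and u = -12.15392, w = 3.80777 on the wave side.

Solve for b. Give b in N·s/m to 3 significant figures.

u + w = -8.34615;  u + w = √(2b)·v, so √(2b) = -8.34615/(-2.204) = 3.78682.
b = (√(2b))²/2 = 14.34000/2 = 7.17000.
(Check via u − w = 2F/√(2b): u − w = -15.96169, 2F/√(2b) = -15.96168.)

b = 7.17 N·s/m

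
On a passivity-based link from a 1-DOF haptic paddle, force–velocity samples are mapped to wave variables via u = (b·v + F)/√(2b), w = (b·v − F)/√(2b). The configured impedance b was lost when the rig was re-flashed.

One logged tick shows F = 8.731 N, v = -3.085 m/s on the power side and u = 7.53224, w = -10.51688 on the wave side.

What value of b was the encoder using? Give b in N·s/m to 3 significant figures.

u + w = -2.9846;  u + w = √(2b)·v, so √(2b) = -2.9846/(-3.085) = 0.9675.
b = (√(2b))²/2 = 0.9360/2 = 0.4680.
(Check via u − w = 2F/√(2b): u − w = 18.0491, 2F/√(2b) = 18.0492.)

b = 0.468 N·s/m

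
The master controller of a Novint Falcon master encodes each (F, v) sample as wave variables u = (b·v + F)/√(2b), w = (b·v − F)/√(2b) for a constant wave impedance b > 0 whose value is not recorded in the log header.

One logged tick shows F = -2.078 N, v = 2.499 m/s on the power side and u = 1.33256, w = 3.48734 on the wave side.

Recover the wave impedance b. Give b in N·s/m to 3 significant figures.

u + w = 4.81990;  u + w = √(2b)·v, so √(2b) = 4.81990/2.499 = 1.92873.
b = (√(2b))²/2 = 3.72001/2 = 1.86000.
(Check via u − w = 2F/√(2b): u − w = -2.15478, 2F/√(2b) = -2.15478.)

b = 1.86 N·s/m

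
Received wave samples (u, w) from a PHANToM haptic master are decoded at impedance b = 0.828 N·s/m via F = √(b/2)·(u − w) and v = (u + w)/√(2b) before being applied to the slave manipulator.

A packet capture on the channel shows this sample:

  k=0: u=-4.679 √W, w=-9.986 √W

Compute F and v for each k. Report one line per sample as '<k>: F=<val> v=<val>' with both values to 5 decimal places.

k=0: u−w=5.30700, u+w=-14.66500; √(b/2)=0.64343, √(2b)=1.28686; F=0.64343×5.307=3.41467, v=-14.66500/1.28686=-11.39599

0: F=3.41467 v=-11.39599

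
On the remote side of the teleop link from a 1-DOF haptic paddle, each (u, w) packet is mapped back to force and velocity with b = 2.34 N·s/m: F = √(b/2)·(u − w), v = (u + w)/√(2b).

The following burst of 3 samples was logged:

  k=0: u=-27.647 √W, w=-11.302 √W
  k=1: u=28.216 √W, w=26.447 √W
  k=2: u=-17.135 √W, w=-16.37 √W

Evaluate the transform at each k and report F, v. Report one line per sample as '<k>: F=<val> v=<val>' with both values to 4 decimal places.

0: F=-17.6798 v=-18.0042
1: F=1.9135 v=25.2680
2: F=-0.8275 v=-15.4877

k=0: u−w=-16.3450, u+w=-38.9490; √(b/2)=1.0817, √(2b)=2.1633; F=1.0817×(-16.345)=-17.6798, v=-38.9490/2.1633=-18.0042
k=1: u−w=1.7690, u+w=54.6630; √(b/2)=1.0817, √(2b)=2.1633; F=1.0817×1.769=1.9135, v=54.6630/2.1633=25.2680
k=2: u−w=-0.7650, u+w=-33.5050; √(b/2)=1.0817, √(2b)=2.1633; F=1.0817×(-0.765)=-0.8275, v=-33.5050/2.1633=-15.4877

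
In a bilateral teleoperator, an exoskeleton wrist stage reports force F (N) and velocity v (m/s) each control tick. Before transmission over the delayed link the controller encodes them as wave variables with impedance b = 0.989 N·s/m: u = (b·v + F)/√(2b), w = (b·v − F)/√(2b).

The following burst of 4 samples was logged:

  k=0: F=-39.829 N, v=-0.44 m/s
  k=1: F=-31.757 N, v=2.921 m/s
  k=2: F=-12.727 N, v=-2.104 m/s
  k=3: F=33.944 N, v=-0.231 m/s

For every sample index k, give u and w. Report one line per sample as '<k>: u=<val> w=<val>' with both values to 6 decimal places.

0: u=-28.628955 w=28.010133
1: u=-20.526057 w=24.634192
2: u=-10.528804 w=7.569709
3: u=23.972702 w=-24.297584

k=0: b·v=0.989×(-0.44)=-0.435160; √(2b)=1.406414; u=(-0.435160+(-39.829))/1.406414=-28.628955, w=(-0.435160−(-39.829))/1.406414=28.010133
k=1: b·v=0.989×2.921=2.888869; √(2b)=1.406414; u=(2.888869+(-31.757))/1.406414=-20.526057, w=(2.888869−(-31.757))/1.406414=24.634192
k=2: b·v=0.989×(-2.104)=-2.080856; √(2b)=1.406414; u=(-2.080856+(-12.727))/1.406414=-10.528804, w=(-2.080856−(-12.727))/1.406414=7.569709
k=3: b·v=0.989×(-0.231)=-0.228459; √(2b)=1.406414; u=(-0.228459+33.944)/1.406414=23.972702, w=(-0.228459−33.944)/1.406414=-24.297584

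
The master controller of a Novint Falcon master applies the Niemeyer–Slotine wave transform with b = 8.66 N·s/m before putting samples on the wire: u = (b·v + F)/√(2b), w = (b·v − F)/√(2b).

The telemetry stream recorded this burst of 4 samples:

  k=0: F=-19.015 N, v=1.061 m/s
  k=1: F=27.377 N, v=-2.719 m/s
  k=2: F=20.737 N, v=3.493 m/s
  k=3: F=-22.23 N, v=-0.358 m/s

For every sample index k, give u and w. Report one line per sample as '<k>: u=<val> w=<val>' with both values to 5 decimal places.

0: u=-2.36121 w=6.77681
1: u=0.92040 w=-12.23615
2: u=12.25125 w=2.28568
3: u=-6.08648 w=4.59658

k=0: b·v=8.66×1.061=9.18826; √(2b)=4.16173; u=(9.18826+(-19.015))/4.16173=-2.36121, w=(9.18826−(-19.015))/4.16173=6.77681
k=1: b·v=8.66×(-2.719)=-23.54654; √(2b)=4.16173; u=(-23.54654+27.377)/4.16173=0.92040, w=(-23.54654−27.377)/4.16173=-12.23615
k=2: b·v=8.66×3.493=30.24938; √(2b)=4.16173; u=(30.24938+20.737)/4.16173=12.25125, w=(30.24938−20.737)/4.16173=2.28568
k=3: b·v=8.66×(-0.358)=-3.10028; √(2b)=4.16173; u=(-3.10028+(-22.23))/4.16173=-6.08648, w=(-3.10028−(-22.23))/4.16173=4.59658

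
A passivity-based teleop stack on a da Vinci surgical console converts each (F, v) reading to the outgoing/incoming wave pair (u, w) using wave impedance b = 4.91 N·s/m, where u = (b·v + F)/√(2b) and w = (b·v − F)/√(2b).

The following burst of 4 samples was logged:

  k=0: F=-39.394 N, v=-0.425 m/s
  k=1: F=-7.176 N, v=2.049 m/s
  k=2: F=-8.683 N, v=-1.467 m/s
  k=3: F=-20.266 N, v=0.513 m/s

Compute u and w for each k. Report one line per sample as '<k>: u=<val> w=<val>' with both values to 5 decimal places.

0: u=-13.23704 w=11.90522
1: u=0.92051 w=5.50042
2: u=-5.06942 w=0.47230
3: u=-5.66335 w=7.27093

k=0: b·v=4.91×(-0.425)=-2.08675; √(2b)=3.13369; u=(-2.08675+(-39.394))/3.13369=-13.23704, w=(-2.08675−(-39.394))/3.13369=11.90522
k=1: b·v=4.91×2.049=10.06059; √(2b)=3.13369; u=(10.06059+(-7.176))/3.13369=0.92051, w=(10.06059−(-7.176))/3.13369=5.50042
k=2: b·v=4.91×(-1.467)=-7.20297; √(2b)=3.13369; u=(-7.20297+(-8.683))/3.13369=-5.06942, w=(-7.20297−(-8.683))/3.13369=0.47230
k=3: b·v=4.91×0.513=2.51883; √(2b)=3.13369; u=(2.51883+(-20.266))/3.13369=-5.66335, w=(2.51883−(-20.266))/3.13369=7.27093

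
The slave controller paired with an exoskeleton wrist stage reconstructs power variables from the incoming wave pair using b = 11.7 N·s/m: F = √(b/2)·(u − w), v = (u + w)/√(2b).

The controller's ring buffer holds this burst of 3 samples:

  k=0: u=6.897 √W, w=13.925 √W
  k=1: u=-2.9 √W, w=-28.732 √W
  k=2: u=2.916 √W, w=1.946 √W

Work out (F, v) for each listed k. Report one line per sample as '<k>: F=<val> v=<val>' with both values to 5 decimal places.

k=0: u−w=-7.02800, u+w=20.82200; √(b/2)=2.41868, √(2b)=4.83735; F=2.41868×(-7.028)=-16.99846, v=20.82200/4.83735=4.30442
k=1: u−w=25.83200, u+w=-31.63200; √(b/2)=2.41868, √(2b)=4.83735; F=2.41868×25.832=62.47927, v=-31.63200/4.83735=-6.53911
k=2: u−w=0.97000, u+w=4.86200; √(b/2)=2.41868, √(2b)=4.83735; F=2.41868×0.97=2.34612, v=4.86200/4.83735=1.00509

0: F=-16.99846 v=4.30442
1: F=62.47927 v=-6.53911
2: F=2.34612 v=1.00509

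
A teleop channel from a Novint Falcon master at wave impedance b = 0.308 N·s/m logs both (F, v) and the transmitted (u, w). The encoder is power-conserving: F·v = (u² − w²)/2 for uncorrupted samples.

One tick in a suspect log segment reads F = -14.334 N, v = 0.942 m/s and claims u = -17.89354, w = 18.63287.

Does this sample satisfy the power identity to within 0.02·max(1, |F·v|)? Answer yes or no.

yes

F·v = (-14.334)×0.942 = -13.5026 W.
(u² − w²)/2 = (320.1788 − 347.1838)/2 = -13.5025 W.
|Δ| = 0.0001;  2% of max(1, |F·v|) = 0.2701.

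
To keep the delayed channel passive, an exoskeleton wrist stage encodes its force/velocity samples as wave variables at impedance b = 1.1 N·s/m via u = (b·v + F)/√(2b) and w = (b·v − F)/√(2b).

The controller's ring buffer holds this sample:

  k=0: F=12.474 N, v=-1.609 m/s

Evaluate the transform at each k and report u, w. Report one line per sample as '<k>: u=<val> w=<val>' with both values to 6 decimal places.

k=0: b·v=1.1×(-1.609)=-1.769900; √(2b)=1.483240; u=(-1.769900+12.474)/1.483240=7.216703, w=(-1.769900−12.474)/1.483240=-9.603235

0: u=7.216703 w=-9.603235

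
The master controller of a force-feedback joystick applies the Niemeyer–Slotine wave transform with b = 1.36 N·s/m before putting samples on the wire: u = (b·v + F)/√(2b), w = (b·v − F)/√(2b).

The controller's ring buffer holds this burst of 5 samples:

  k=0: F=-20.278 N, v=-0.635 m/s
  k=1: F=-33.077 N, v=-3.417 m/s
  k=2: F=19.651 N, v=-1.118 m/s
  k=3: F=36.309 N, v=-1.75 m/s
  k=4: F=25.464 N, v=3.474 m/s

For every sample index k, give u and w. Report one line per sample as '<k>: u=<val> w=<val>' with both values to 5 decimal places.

k=0: b·v=1.36×(-0.635)=-0.86360; √(2b)=1.64924; u=(-0.86360+(-20.278))/1.64924=-12.81898, w=(-0.86360−(-20.278))/1.64924=11.77171
k=1: b·v=1.36×(-3.417)=-4.64712; √(2b)=1.64924; u=(-4.64712+(-33.077))/1.64924=-22.87361, w=(-4.64712−(-33.077))/1.64924=17.23815
k=2: b·v=1.36×(-1.118)=-1.52048; √(2b)=1.64924; u=(-1.52048+19.651)/1.64924=10.99324, w=(-1.52048−19.651)/1.64924=-12.83710
k=3: b·v=1.36×(-1.75)=-2.38000; √(2b)=1.64924; u=(-2.38000+36.309)/1.64924=20.57248, w=(-2.38000−36.309)/1.64924=-23.45865
k=4: b·v=1.36×3.474=4.72464; √(2b)=1.64924; u=(4.72464+25.464)/1.64924=18.30455, w=(4.72464−25.464)/1.64924=-12.57508

0: u=-12.81898 w=11.77171
1: u=-22.87361 w=17.23815
2: u=10.99324 w=-12.83710
3: u=20.57248 w=-23.45865
4: u=18.30455 w=-12.57508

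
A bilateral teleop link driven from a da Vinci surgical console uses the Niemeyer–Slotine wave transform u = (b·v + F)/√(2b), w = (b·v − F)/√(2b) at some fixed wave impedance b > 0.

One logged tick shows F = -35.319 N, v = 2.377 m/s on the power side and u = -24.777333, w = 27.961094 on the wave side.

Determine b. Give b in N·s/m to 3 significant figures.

b = 0.897 N·s/m

u + w = 3.183761;  u + w = √(2b)·v, so √(2b) = 3.183761/2.377 = 1.339403.
b = (√(2b))²/2 = 1.794000/2 = 0.897000.
(Check via u − w = 2F/√(2b): u − w = -52.738427, 2F/√(2b) = -52.738420.)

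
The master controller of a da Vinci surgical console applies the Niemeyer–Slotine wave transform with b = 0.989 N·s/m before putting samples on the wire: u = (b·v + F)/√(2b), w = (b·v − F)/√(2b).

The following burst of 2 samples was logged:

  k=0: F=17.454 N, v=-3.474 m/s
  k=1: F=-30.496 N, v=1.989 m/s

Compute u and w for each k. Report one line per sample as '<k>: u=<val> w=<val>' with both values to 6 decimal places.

0: u=9.967346 w=-14.853228
1: u=-20.284839 w=23.082196

k=0: b·v=0.989×(-3.474)=-3.435786; √(2b)=1.406414; u=(-3.435786+17.454)/1.406414=9.967346, w=(-3.435786−17.454)/1.406414=-14.853228
k=1: b·v=0.989×1.989=1.967121; √(2b)=1.406414; u=(1.967121+(-30.496))/1.406414=-20.284839, w=(1.967121−(-30.496))/1.406414=23.082196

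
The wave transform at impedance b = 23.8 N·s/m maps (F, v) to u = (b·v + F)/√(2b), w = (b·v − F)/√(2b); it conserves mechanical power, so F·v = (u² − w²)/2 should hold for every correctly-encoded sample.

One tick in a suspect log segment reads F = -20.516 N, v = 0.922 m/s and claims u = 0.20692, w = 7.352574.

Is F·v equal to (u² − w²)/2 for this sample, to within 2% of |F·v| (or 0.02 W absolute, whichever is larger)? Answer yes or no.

F·v = (-20.516)×0.922 = -18.915752 W.
(u² − w²)/2 = (0.042816 − 54.060344)/2 = -27.008764 W.
|Δ| = 8.093012;  2% of max(1, |F·v|) = 0.378315.

no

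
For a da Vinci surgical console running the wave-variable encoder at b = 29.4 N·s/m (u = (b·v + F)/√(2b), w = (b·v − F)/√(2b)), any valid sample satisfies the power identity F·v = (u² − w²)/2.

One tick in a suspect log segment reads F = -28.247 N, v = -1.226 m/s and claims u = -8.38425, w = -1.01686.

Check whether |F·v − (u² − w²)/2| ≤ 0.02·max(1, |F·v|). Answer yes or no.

yes

F·v = (-28.247)×(-1.226) = 34.630822 W.
(u² − w²)/2 = (70.295648 − 1.034004)/2 = 34.630822 W.
|Δ| = 0.000000;  2% of max(1, |F·v|) = 0.692616.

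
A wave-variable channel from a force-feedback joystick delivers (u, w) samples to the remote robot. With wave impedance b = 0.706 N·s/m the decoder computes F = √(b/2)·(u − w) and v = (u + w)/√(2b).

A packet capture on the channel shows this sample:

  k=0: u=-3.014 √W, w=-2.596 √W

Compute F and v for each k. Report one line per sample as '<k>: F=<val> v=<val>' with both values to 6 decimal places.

0: F=-0.248350 v=-4.721125

k=0: u−w=-0.418000, u+w=-5.610000; √(b/2)=0.594138, √(2b)=1.188276; F=0.594138×(-0.418)=-0.248350, v=-5.610000/1.188276=-4.721125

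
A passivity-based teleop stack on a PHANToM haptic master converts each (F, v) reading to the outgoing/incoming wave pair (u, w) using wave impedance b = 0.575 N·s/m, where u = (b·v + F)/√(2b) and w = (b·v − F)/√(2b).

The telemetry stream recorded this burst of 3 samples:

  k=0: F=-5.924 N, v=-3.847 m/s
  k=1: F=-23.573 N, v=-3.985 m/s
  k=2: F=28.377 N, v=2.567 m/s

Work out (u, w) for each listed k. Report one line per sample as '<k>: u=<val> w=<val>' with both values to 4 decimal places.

k=0: b·v=0.575×(-3.847)=-2.2120; √(2b)=1.0724; u=(-2.2120+(-5.924))/1.0724=-7.5869, w=(-2.2120−(-5.924))/1.0724=3.4614
k=1: b·v=0.575×(-3.985)=-2.2914; √(2b)=1.0724; u=(-2.2914+(-23.573))/1.0724=-24.1187, w=(-2.2914−(-23.573))/1.0724=19.8452
k=2: b·v=0.575×2.567=1.4760; √(2b)=1.0724; u=(1.4760+28.377)/1.0724=27.8381, w=(1.4760−28.377)/1.0724=-25.0853

0: u=-7.5869 w=3.4614
1: u=-24.1187 w=19.8452
2: u=27.8381 w=-25.0853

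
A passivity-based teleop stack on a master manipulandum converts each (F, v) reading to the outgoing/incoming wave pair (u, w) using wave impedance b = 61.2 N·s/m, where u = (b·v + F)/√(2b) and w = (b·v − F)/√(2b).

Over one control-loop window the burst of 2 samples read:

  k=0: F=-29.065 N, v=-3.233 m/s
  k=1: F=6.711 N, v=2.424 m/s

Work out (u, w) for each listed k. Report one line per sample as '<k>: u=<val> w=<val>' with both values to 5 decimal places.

0: u=-20.51119 w=-15.25695
1: u=14.01550 w=12.80231

k=0: b·v=61.2×(-3.233)=-197.85960; √(2b)=11.06345; u=(-197.85960+(-29.065))/11.06345=-20.51119, w=(-197.85960−(-29.065))/11.06345=-15.25695
k=1: b·v=61.2×2.424=148.34880; √(2b)=11.06345; u=(148.34880+6.711)/11.06345=14.01550, w=(148.34880−6.711)/11.06345=12.80231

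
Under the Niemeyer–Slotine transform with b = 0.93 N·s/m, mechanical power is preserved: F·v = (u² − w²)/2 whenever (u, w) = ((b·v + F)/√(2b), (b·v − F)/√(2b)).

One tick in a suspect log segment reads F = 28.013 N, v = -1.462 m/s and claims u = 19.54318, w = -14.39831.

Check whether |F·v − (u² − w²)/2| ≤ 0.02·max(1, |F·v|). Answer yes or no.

F·v = 28.013×(-1.462) = -40.9550 W.
(u² − w²)/2 = (381.9359 − 207.3113)/2 = 87.3123 W.
|Δ| = 128.2673;  2% of max(1, |F·v|) = 0.8191.

no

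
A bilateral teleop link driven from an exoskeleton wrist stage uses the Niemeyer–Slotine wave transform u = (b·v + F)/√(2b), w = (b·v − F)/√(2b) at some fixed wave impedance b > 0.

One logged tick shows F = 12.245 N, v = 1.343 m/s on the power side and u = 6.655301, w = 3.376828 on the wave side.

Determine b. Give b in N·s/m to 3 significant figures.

u + w = 10.032129;  u + w = √(2b)·v, so √(2b) = 10.032129/1.343 = 7.469940.
b = (√(2b))²/2 = 55.799999/2 = 27.899999.
(Check via u − w = 2F/√(2b): u − w = 3.278473, 2F/√(2b) = 3.278474.)

b = 27.9 N·s/m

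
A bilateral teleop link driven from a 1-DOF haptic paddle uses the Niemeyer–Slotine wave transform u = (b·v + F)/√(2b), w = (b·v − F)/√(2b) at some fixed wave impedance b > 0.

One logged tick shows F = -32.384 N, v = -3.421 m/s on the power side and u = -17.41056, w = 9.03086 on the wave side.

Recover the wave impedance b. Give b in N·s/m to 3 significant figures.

b = 3 N·s/m

u + w = -8.3797;  u + w = √(2b)·v, so √(2b) = -8.3797/(-3.421) = 2.4495.
b = (√(2b))²/2 = 6.0000/2 = 3.0000.
(Check via u − w = 2F/√(2b): u − w = -26.4414, 2F/√(2b) = -26.4414.)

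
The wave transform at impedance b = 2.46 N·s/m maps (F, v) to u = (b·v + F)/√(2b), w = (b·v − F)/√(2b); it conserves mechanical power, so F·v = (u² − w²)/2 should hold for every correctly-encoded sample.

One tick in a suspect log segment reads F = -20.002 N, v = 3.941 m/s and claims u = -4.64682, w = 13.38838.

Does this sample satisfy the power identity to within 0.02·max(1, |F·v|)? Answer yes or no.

F·v = (-20.002)×3.941 = -78.8279 W.
(u² − w²)/2 = (21.5929 − 179.2487)/2 = -78.8279 W.
|Δ| = 0.0000;  2% of max(1, |F·v|) = 1.5766.

yes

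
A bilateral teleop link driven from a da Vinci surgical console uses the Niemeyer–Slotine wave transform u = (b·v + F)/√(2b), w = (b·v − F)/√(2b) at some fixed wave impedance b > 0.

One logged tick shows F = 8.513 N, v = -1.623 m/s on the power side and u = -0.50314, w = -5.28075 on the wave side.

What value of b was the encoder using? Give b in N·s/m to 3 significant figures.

b = 6.35 N·s/m

u + w = -5.78389;  u + w = √(2b)·v, so √(2b) = -5.78389/(-1.623) = 3.56370.
b = (√(2b))²/2 = 12.69998/2 = 6.34999.
(Check via u − w = 2F/√(2b): u − w = 4.77761, 2F/√(2b) = 4.77761.)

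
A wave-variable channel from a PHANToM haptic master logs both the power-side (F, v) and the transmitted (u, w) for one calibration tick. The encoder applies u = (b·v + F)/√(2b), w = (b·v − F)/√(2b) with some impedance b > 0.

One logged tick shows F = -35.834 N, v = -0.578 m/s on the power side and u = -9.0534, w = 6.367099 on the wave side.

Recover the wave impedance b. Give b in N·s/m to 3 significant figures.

u + w = -2.686301;  u + w = √(2b)·v, so √(2b) = -2.686301/(-0.578) = 4.647580.
b = (√(2b))²/2 = 21.599996/2 = 10.799998.
(Check via u − w = 2F/√(2b): u − w = -15.420499, 2F/√(2b) = -15.420500.)

b = 10.8 N·s/m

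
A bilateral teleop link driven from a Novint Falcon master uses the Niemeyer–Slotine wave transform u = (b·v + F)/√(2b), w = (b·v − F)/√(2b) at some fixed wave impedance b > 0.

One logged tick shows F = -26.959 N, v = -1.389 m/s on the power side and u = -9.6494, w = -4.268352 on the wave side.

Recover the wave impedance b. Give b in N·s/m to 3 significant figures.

u + w = -13.917752;  u + w = √(2b)·v, so √(2b) = -13.917752/(-1.389) = 10.019980.
b = (√(2b))²/2 = 100.399996/2 = 50.199998.
(Check via u − w = 2F/√(2b): u − w = -5.381048, 2F/√(2b) = -5.381049.)

b = 50.2 N·s/m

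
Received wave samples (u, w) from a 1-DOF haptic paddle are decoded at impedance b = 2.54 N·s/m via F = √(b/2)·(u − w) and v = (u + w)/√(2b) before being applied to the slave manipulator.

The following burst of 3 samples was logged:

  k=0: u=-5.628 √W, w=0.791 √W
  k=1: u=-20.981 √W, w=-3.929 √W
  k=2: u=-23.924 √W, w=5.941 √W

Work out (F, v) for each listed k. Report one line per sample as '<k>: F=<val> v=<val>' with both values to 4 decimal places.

k=0: u−w=-6.4190, u+w=-4.8370; √(b/2)=1.1269, √(2b)=2.2539; F=1.1269×(-6.419)=-7.2338, v=-4.8370/2.2539=-2.1461
k=1: u−w=-17.0520, u+w=-24.9100; √(b/2)=1.1269, √(2b)=2.2539; F=1.1269×(-17.052)=-19.2166, v=-24.9100/2.2539=-11.0520
k=2: u−w=-29.8650, u+w=-17.9830; √(b/2)=1.1269, √(2b)=2.2539; F=1.1269×(-29.865)=-33.6561, v=-17.9830/2.2539=-7.9787

0: F=-7.2338 v=-2.1461
1: F=-19.2166 v=-11.0520
2: F=-33.6561 v=-7.9787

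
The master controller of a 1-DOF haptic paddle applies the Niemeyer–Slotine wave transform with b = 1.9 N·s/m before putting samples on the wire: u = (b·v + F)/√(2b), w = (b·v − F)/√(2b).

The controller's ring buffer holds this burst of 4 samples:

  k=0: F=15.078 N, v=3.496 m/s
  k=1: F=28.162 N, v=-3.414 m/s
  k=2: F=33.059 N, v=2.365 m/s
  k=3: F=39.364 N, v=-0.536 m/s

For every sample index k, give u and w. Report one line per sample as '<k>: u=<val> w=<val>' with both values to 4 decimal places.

0: u=11.1423 w=-4.3274
1: u=11.1192 w=-17.7744
2: u=19.2640 w=-14.6538
3: u=19.6709 w=-20.7157

k=0: b·v=1.9×3.496=6.6424; √(2b)=1.9494; u=(6.6424+15.078)/1.9494=11.1423, w=(6.6424−15.078)/1.9494=-4.3274
k=1: b·v=1.9×(-3.414)=-6.4866; √(2b)=1.9494; u=(-6.4866+28.162)/1.9494=11.1192, w=(-6.4866−28.162)/1.9494=-17.7744
k=2: b·v=1.9×2.365=4.4935; √(2b)=1.9494; u=(4.4935+33.059)/1.9494=19.2640, w=(4.4935−33.059)/1.9494=-14.6538
k=3: b·v=1.9×(-0.536)=-1.0184; √(2b)=1.9494; u=(-1.0184+39.364)/1.9494=19.6709, w=(-1.0184−39.364)/1.9494=-20.7157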